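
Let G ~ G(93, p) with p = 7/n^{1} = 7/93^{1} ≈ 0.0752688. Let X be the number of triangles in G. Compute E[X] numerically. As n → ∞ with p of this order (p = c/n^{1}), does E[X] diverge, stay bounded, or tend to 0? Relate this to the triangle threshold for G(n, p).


Number of potential triangles: C(93, 3) = 129766.
Each occurs with probability p³ ≈ (0.0752688)³ ≈ 4.26427569e-04.
By linearity: E[X] = C(93, 3)·p³ ≈ 129766 · 4.26427569e-04 ≈ 55.335800.
Here α = 1, so p = 7/n is exactly at the triangle threshold p ~ 1/n. Asymptotically E[X] → c³/6 = 7³/6 = 343/6 ≈ 57.166667, a bounded constant. In this regime the triangle count is asymptotically Poisson(c³/6).

E[X] ≈ 55.335800; in regime p = Θ(1/n^{1}) E[X] stays bounded (at the triangle threshold p ~ 1/n).


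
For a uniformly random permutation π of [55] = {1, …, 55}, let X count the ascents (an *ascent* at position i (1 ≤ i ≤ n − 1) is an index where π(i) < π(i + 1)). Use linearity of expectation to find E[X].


Write X = Σ X_I over i = 1, …, 54, with X_I the indicator of one ascent.
There are 54 indicators.
For each fixed i, the pair (π(i), π(i+1)) is a uniformly random ordered pair of distinct values from {1, …, 55}; by symmetry P[π(i) < π(i+1)] = 1/2.
By linearity: E[X] = 54 · (1/2) = (55 − 1) · (1/2) = 27 ≈ 27.000000.

E[X] = 27 = 27.000000.


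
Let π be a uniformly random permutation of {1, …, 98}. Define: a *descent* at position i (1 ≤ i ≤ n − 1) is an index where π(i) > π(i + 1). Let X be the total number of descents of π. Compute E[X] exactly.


Write X = Σ X_I over i = 1, …, 97, with X_I the indicator of one descent.
There are 97 indicators.
For each fixed i, the pair (π(i), π(i+1)) is a uniformly random ordered pair of distinct values from {1, …, 98}; by symmetry P[π(i) > π(i+1)] = 1/2.
By linearity: E[X] = 97 · (1/2) = (98 − 1) · (1/2) = 97/2 ≈ 48.500000.

E[X] = 97/2 = 48.500000.


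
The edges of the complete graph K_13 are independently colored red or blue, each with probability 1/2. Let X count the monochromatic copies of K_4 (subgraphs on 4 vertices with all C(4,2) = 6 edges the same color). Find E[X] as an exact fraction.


Let X = Σ_S X_S over the C(13, 4) = 715 subsets S of size 4, where X_S = 1 if the K_4 on S is monochromatic.
For a fixed S, the K_4 on S has C(4, 2) = 6 edges. P[all 6 edges red] = (1/2)^6, and likewise for blue, so P[monochromatic] = 2·(1/2)^6 = 2^{1 − 6} = 1/32.
By linearity: E[X] = C(13, 4) · 2^{1 − 6} = 715 · 1/32 = 715/32.
Numerically: E[X] ≈ 22.343750.

E[X] = C(13,4)·2^(1−C(4,2)) = 715/32 ≈ 22.343750.


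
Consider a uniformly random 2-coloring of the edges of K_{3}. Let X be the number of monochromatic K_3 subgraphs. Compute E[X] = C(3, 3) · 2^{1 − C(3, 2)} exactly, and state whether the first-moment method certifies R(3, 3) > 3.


E[X] = C(3, 3) · 2^{1 − 3} = 1 · 2^{−2} = 1/4.
As a reduced fraction: E[X] = 1/4 ≈ 0.250000.
Is E[X] < 1? YES.
Since E[X] < 1, there exists a 2-coloring of K_{3} with no monochromatic K_3; hence R(3, 3) > 3.

E[X] = 1/4 ≈ 0.250000; E[X] < 1, so R(3, 3) > 3.


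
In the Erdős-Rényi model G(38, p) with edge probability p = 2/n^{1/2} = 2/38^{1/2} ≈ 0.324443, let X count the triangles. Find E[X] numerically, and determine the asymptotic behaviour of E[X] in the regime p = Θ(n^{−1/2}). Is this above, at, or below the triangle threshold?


Number of potential triangles: C(38, 3) = 8436.
Each occurs with probability p³ ≈ (0.324443)³ ≈ 3.41518781e-02.
By linearity: E[X] = C(38, 3)·p³ ≈ 8436 · 3.41518781e-02 ≈ 288.105244.
Since α = 1/2 < 1, p = c/n^{1/2} ≫ 1/n is above the triangle threshold p ~ 1/n. Asymptotically E[X] ~ (c³/6)·n^{3(1−α)} = (2³/6)·n^{1.5} → ∞; triangles are abundant w.h.p.

E[X] ≈ 288.105244; in regime p = Θ(1/n^{1/2}) E[X] diverges (above the triangle threshold p ~ 1/n).


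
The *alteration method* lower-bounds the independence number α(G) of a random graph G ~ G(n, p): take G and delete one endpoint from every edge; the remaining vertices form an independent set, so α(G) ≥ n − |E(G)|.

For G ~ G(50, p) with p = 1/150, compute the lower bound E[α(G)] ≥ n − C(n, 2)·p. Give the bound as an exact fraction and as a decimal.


E[|E(G)|] = C(50, 2)·p = 1225 · (1/150) = 49/6.
E[α(G)] ≥ n − E[|E(G)|] = 50 − 49/6 = 251/6.
Numerically: ≈ 41.8333.
(This is only a lower bound; the true E[α(G)] may be larger.)

E[α(G)] ≥ 251/6 ≈ 41.8333.


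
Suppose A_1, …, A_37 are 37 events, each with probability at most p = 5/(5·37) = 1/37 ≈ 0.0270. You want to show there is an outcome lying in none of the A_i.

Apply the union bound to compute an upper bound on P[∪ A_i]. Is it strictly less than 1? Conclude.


Union bound: P[∪_{i=1}^{37} A_i] ≤ Σ_i P[A_i] ≤ 37·p = 37·(1/37) = 1.
Numerically: 1 ≈ 1.0000.
Is 1 < 1? NO.
Since the bound 1 is ≥ 1, the union bound is uninformative here; it does NOT by itself certify existence.

37·p = 1 ≈ 1.0000; existence NOT certified by the union bound.


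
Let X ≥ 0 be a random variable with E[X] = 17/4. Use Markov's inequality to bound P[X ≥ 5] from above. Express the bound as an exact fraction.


μ = E[X] = 17/4, a = 5.
Markov: P[X ≥ 5] ≤ μ/a = (17/4)/5 = 17/20.
Numerically: ≈ 0.85000.
(Since a = 5 > μ = 4.25000, the bound 17/20 is < 1 and informative.)

P[X ≥ 5] ≤ 17/20 ≈ 0.85000.


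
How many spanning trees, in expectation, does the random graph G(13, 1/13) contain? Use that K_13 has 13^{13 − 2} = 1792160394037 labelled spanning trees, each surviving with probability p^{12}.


K_13 has 13^{13 − 2} = 1792160394037 labelled spanning trees.
For each such spanning tree H, let X_H = 1 if all 12 edges of H are present in G. Then P[X_H = 1] = p^{12} = (1/13)^{12} = 1/23298085122481.
Summing the indicators: E[X] = Σ_H E[X_H] = 1792160394037 · p^{12} = 1792160394037 · 1/23298085122481 = 1/13.
Numerically: E[X] ≈ 0.0769231.

E[X] = 1792160394037 · (1/13)^{12} = 1/13 ≈ 0.0769231.


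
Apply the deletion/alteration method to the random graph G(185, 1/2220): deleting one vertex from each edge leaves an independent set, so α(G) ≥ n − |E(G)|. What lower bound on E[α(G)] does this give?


E[|E(G)|] = C(185, 2)·p = 17020 · (1/2220) = 23/3.
E[α(G)] ≥ n − E[|E(G)|] = 185 − 23/3 = 532/3.
Numerically: ≈ 177.3333.
(This is only a lower bound; the true E[α(G)] may be larger.)

E[α(G)] ≥ 532/3 ≈ 177.3333.


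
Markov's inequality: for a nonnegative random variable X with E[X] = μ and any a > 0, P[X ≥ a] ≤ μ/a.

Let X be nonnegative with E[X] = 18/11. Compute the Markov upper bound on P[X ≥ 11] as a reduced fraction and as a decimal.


μ = E[X] = 18/11, a = 11.
Markov: P[X ≥ 11] ≤ μ/a = (18/11)/11 = 18/121.
Numerically: ≈ 0.149.
(Since a = 11 > μ = 1.636, the bound 18/121 is < 1 and informative.)

P[X ≥ 11] ≤ 18/121 ≈ 0.149.


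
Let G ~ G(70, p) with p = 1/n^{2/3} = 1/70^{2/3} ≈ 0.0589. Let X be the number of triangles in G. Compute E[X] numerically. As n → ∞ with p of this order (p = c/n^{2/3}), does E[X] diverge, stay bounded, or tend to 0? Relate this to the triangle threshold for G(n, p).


Number of potential triangles: C(70, 3) = 54740.
Each occurs with probability p³ ≈ (0.0589)³ ≈ 2.04082e-04.
By linearity: E[X] = C(70, 3)·p³ ≈ 54740 · 2.04082e-04 ≈ 11.171.
Since α = 2/3 < 1, p = c/n^{2/3} ≫ 1/n is above the triangle threshold p ~ 1/n. Asymptotically E[X] ~ (c³/6)·n^{3(1−α)} = (1³/6)·n^{1} → ∞; triangles are abundant w.h.p.

E[X] ≈ 11.171; in regime p = Θ(1/n^{2/3}) E[X] diverges (above the triangle threshold p ~ 1/n).


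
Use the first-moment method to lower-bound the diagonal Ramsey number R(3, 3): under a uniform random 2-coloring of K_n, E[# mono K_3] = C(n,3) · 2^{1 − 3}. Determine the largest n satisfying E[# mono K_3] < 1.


We need C(n, 3) · 2^{1 − 3} < 1, i.e. C(n, 3) < 2^{3 − 1} = 4.
Check values of n near the boundary:
  n = 3: C(3, 3) = 1; 1 < 4? YES
  n = 4: C(4, 3) = 4; 4 < 4? NO
  n = 5: C(5, 3) = 10; 10 < 4? NO
The largest n with C(n, 3) < 4 is n = 3 (where E[X] = 1/4 ≈ 0.2500). Hence R(3, 3) > 3, i.e. R(3, 3) ≥ 4.

Largest n = 3; hence R(3, 3) > 3.


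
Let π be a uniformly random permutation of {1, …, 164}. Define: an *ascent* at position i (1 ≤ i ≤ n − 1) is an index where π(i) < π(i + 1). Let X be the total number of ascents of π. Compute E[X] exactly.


Write X = Σ X_I over i = 1, …, 163, with X_I the indicator of one ascent.
There are 163 indicators.
For each fixed i, the pair (π(i), π(i+1)) is a uniformly random ordered pair of distinct values from {1, …, 164}; by symmetry P[π(i) < π(i+1)] = 1/2.
By linearity: E[X] = 163 · (1/2) = (164 − 1) · (1/2) = 163/2 ≈ 81.500000.

E[X] = 163/2 = 81.500000.


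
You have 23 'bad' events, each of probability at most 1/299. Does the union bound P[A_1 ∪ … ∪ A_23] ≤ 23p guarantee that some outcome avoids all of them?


Union bound: P[∪_{i=1}^{23} A_i] ≤ Σ_i P[A_i] ≤ 23·p = 23·(1/299) = 1/13.
Numerically: 1/13 ≈ 0.0769.
Is 1/13 < 1? YES.
Since P[∪ A_i] ≤ 1/13 < 1, the complement has P[∩ A_i^c] ≥ 1 − 1/13 = 12/13 > 0, so some outcome avoids every A_i.

23·p = 1/13 ≈ 0.0769; existence CERTIFIED by the union bound.


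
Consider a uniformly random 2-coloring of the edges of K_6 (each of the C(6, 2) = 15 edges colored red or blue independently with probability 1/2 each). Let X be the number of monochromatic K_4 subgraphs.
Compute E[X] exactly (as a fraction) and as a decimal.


Let X = Σ_S X_S over the C(6, 4) = 15 subsets S of size 4, where X_S = 1 if the K_4 on S is monochromatic.
For a fixed S, the K_4 on S has C(4, 2) = 6 edges. P[all 6 edges red] = (1/2)^6, and likewise for blue, so P[monochromatic] = 2·(1/2)^6 = 2^{1 − 6} = 1/32.
By linearity: E[X] = C(6, 4) · 2^{1 − 6} = 15 · 1/32 = 15/32.
Numerically: E[X] ≈ 0.468750.

E[X] = C(6,4)·2^(1−C(4,2)) = 15/32 ≈ 0.468750.


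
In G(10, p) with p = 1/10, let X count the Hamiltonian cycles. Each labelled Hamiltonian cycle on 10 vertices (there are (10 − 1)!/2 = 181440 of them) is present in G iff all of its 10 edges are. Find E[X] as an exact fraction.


K_10 has (10 − 1)!/2 = 181440 labelled Hamiltonian cycles.
For each such Hamiltonian cycle H, let X_H = 1 if all 10 edges of H are present in G. Then P[X_H = 1] = p^{10} = (1/10)^{10} = 1/10000000000.
By linearity of expectation: E[X] = Σ_H E[X_H] = 181440 · p^{10} = 181440 · 1/10000000000 = 567/31250000.
Numerically: E[X] ≈ 1.81e-05.

E[X] = 181440 · (1/10)^{10} = 567/31250000 ≈ 1.81e-05.


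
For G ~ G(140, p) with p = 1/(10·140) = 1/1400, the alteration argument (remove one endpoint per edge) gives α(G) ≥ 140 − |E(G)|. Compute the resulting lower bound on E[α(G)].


E[|E(G)|] = C(140, 2)·p = 9730 · (1/1400) = 139/20.
E[α(G)] ≥ n − E[|E(G)|] = 140 − 139/20 = 2661/20.
Numerically: ≈ 133.05000.
(This is only a lower bound; the true E[α(G)] may be larger.)

E[α(G)] ≥ 2661/20 ≈ 133.05000.


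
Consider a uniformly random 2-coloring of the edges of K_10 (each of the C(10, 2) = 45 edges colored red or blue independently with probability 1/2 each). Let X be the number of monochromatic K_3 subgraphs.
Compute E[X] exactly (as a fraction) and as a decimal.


Let X = Σ_S X_S over the C(10, 3) = 120 subsets S of size 3, where X_S = 1 if the K_3 on S is monochromatic.
For a fixed S, the K_3 on S has C(3, 2) = 3 edges. P[all 3 edges red] = (1/2)^3, and likewise for blue, so P[monochromatic] = 2·(1/2)^3 = 2^{1 − 3} = 1/4.
By linearity: E[X] = C(10, 3) · 2^{1 − 3} = 120 · 1/4 = 30.
Numerically: E[X] ≈ 30.000.

E[X] = C(10,3)·2^(1−C(3,2)) = 30 ≈ 30.000.


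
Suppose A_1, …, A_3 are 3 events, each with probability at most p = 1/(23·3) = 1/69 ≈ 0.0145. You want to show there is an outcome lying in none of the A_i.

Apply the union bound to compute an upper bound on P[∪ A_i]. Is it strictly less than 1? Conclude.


Union bound: P[∪_{i=1}^{3} A_i] ≤ Σ_i P[A_i] ≤ 3·p = 3·(1/69) = 1/23.
Numerically: 1/23 ≈ 0.0435.
Is 1/23 < 1? YES.
Since P[∪ A_i] ≤ 1/23 < 1, the complement has P[∩ A_i^c] ≥ 1 − 1/23 = 22/23 > 0, so some outcome avoids every A_i.

3·p = 1/23 ≈ 0.0435; existence CERTIFIED by the union bound.


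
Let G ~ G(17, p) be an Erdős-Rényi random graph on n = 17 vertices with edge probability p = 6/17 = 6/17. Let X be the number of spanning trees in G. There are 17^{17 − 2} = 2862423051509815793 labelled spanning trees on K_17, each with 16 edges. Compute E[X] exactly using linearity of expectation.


K_17 has 17^{17 − 2} = 2862423051509815793 labelled spanning trees.
For each such spanning tree H, let X_H = 1 if all 16 edges of H are present in G. Then P[X_H = 1] = p^{16} = (6/17)^{16} = 2821109907456/48661191875666868481.
By linearity of expectation: E[X] = Σ_H E[X_H] = 2862423051509815793 · p^{16} = 2862423051509815793 · 2821109907456/48661191875666868481 = 2821109907456/17.
Numerically: E[X] ≈ 1.659e+11.

E[X] = 2862423051509815793 · (6/17)^{16} = 2821109907456/17 ≈ 1.659e+11.


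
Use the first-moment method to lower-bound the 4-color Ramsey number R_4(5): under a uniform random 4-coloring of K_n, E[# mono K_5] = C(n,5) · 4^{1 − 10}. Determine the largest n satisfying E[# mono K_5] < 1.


We need C(n, 5) · 4^{1 − 10} < 1, i.e. C(n, 5) < 4^{10 − 1} = 262144.
Check values of n near the boundary:
  n = 31: C(31, 5) = 169911; 169911 < 262144? YES
  n = 32: C(32, 5) = 201376; 201376 < 262144? YES
  n = 33: C(33, 5) = 237336; 237336 < 262144? YES
  n = 34: C(34, 5) = 278256; 278256 < 262144? NO
  n = 35: C(35, 5) = 324632; 324632 < 262144? NO
  n = 36: C(36, 5) = 376992; 376992 < 262144? NO
The largest n with C(n, 5) < 262144 is n = 33 (where E[X] = 29667/32768 ≈ 0.9054). Hence R_4(5) > 33, i.e. R_4(5) ≥ 34.

Largest n = 33; hence R_4(5) > 33.


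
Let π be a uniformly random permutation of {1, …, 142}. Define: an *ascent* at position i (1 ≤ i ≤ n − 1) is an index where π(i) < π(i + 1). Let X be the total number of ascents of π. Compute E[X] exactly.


Write X = Σ X_I over i = 1, …, 141, with X_I the indicator of one ascent.
There are 141 indicators.
For each fixed i, the pair (π(i), π(i+1)) is a uniformly random ordered pair of distinct values from {1, …, 142}; by symmetry P[π(i) < π(i+1)] = 1/2.
By linearity: E[X] = 141 · (1/2) = (142 − 1) · (1/2) = 141/2 ≈ 70.50000.

E[X] = 141/2 = 70.50000.


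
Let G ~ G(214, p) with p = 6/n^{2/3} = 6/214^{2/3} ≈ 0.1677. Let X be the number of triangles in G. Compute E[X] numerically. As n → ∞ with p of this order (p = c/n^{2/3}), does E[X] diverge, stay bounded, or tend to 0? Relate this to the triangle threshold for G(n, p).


Number of potential triangles: C(214, 3) = 1610564.
Each occurs with probability p³ ≈ (0.1677)³ ≈ 4.7165691e-03.
By linearity: E[X] = C(214, 3)·p³ ≈ 1610564 · 4.7165691e-03 ≈ 7596.33645.
Since α = 2/3 < 1, p = c/n^{2/3} ≫ 1/n is above the triangle threshold p ~ 1/n. Asymptotically E[X] ~ (c³/6)·n^{3(1−α)} = (6³/6)·n^{1} → ∞; triangles are abundant w.h.p.

E[X] ≈ 7596.33645; in regime p = Θ(1/n^{2/3}) E[X] diverges (above the triangle threshold p ~ 1/n).


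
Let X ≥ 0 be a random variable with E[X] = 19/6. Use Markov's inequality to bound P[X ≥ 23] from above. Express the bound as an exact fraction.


μ = E[X] = 19/6, a = 23.
Markov: P[X ≥ 23] ≤ μ/a = (19/6)/23 = 19/138.
Numerically: ≈ 0.1377.
(Since a = 23 > μ = 3.1667, the bound 19/138 is < 1 and informative.)

P[X ≥ 23] ≤ 19/138 ≈ 0.1377.


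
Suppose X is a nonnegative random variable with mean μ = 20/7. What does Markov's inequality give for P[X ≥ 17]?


μ = E[X] = 20/7, a = 17.
Markov: P[X ≥ 17] ≤ μ/a = (20/7)/17 = 20/119.
Numerically: ≈ 0.168.
(Since a = 17 > μ = 2.857, the bound 20/119 is < 1 and informative.)

P[X ≥ 17] ≤ 20/119 ≈ 0.168.


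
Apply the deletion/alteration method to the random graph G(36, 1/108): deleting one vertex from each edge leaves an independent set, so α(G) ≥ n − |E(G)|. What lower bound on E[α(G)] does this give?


E[|E(G)|] = C(36, 2)·p = 630 · (1/108) = 35/6.
E[α(G)] ≥ n − E[|E(G)|] = 36 − 35/6 = 181/6.
Numerically: ≈ 30.16667.
(This is only a lower bound; the true E[α(G)] may be larger.)

E[α(G)] ≥ 181/6 ≈ 30.16667.


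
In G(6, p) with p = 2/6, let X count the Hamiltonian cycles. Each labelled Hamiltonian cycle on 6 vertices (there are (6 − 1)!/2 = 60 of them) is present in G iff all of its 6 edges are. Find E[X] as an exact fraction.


K_6 has (6 − 1)!/2 = 60 labelled Hamiltonian cycles.
For each such Hamiltonian cycle H, let X_H = 1 if all 6 edges of H are present in G. Then P[X_H = 1] = p^{6} = (1/3)^{6} = 1/729.
By linearity: E[X] = Σ_H E[X_H] = 60 · p^{6} = 60 · 1/729 = 20/243.
Numerically: E[X] ≈ 0.0823.

E[X] = 60 · (1/3)^{6} = 20/243 ≈ 0.0823.


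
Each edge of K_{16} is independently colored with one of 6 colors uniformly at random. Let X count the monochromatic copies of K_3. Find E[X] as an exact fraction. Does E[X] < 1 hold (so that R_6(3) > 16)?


E[X] = C(16, 3) · 6^{1 − 3} = 560 · 6^{−2} = 560/36.
As a reduced fraction: E[X] = 140/9 ≈ 15.5555556.
Is E[X] < 1? NO.
Since E[X] ≥ 1, the first-moment bound is inconclusive at n = 16; it does NOT by itself certify R_6(3) > 16.

E[X] = 140/9 ≈ 15.5555556; E[X] ≥ 1; first-moment method inconclusive here.


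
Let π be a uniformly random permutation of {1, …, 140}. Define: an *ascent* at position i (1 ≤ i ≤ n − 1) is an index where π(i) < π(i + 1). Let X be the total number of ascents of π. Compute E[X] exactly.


Write X = Σ X_I over i = 1, …, 139, with X_I the indicator of one ascent.
There are 139 indicators.
For each fixed i, the pair (π(i), π(i+1)) is a uniformly random ordered pair of distinct values from {1, …, 140}; by symmetry P[π(i) < π(i+1)] = 1/2.
By linearity: E[X] = 139 · (1/2) = (140 − 1) · (1/2) = 139/2 ≈ 69.500.

E[X] = 139/2 = 69.500.


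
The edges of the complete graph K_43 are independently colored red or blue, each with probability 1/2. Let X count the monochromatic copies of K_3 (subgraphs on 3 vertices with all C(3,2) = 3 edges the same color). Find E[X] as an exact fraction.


Let X = Σ_S X_S over the C(43, 3) = 12341 subsets S of size 3, where X_S = 1 if the K_3 on S is monochromatic.
For a fixed S, the K_3 on S has C(3, 2) = 3 edges. P[all 3 edges red] = (1/2)^3, and likewise for blue, so P[monochromatic] = 2·(1/2)^3 = 2^{1 − 3} = 1/4.
Summing: E[X] = C(43, 3) · 2^{1 − 3} = 12341 · 1/4 = 12341/4.
Numerically: E[X] ≈ 3085.250000.

E[X] = C(43,3)·2^(1−C(3,2)) = 12341/4 ≈ 3085.250000.


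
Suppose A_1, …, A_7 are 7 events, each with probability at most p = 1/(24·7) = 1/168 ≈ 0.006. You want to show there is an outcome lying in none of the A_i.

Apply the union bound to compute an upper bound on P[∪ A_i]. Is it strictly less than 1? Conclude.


Union bound: P[∪_{i=1}^{7} A_i] ≤ Σ_i P[A_i] ≤ 7·p = 7·(1/168) = 1/24.
Numerically: 1/24 ≈ 0.042.
Is 1/24 < 1? YES.
Since P[∪ A_i] ≤ 1/24 < 1, the complement has P[∩ A_i^c] ≥ 1 − 1/24 = 23/24 > 0, so some outcome avoids every A_i.

7·p = 1/24 ≈ 0.042; existence CERTIFIED by the union bound.


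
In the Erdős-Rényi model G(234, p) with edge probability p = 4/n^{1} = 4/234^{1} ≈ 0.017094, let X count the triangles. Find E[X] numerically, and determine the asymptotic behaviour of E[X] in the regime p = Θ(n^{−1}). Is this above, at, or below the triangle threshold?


Number of potential triangles: C(234, 3) = 2108184.
Each occurs with probability p³ ≈ (0.017094)³ ≈ 4.99496445e-06.
By linearity: E[X] = C(234, 3)·p³ ≈ 2108184 · 4.99496445e-06 ≈ 10.530304.
Here α = 1, so p = 4/n is exactly at the triangle threshold p ~ 1/n. Asymptotically E[X] → c³/6 = 4³/6 = 32/3 ≈ 10.666667, a bounded constant. In this regime the triangle count is asymptotically Poisson(c³/6).

E[X] ≈ 10.530304; in regime p = Θ(1/n^{1}) E[X] stays bounded (at the triangle threshold p ~ 1/n).


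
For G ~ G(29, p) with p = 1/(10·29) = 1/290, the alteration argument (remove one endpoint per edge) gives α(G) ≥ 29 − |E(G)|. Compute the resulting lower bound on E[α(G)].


E[|E(G)|] = C(29, 2)·p = 406 · (1/290) = 7/5.
E[α(G)] ≥ n − E[|E(G)|] = 29 − 7/5 = 138/5.
Numerically: ≈ 27.600.
(This is only a lower bound; the true E[α(G)] may be larger.)

E[α(G)] ≥ 138/5 ≈ 27.600.


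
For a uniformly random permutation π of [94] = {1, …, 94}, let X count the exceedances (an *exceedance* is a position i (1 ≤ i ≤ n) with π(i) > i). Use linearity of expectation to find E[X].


Write X = Σ_{i=1}^{94} X_i, where X_i = 1_{π(i) > i}.
For each fixed i, π(i) is uniform over {1, …, 94} (marginal of a uniform permutation), so P[π(i) > i] = (n − i)/n. Summing: Σ_{i=1}^{94} (n − i)/n = (0 + 1 + … + 93)/94 = 94(94 − 1)/(2·94) = (94 − 1)/2.
Hence E[X] = Σ_{i=1}^{94} (94 − i)/94 = 93/2 ≈ 46.50000.

E[X] = 93/2 = 46.50000.


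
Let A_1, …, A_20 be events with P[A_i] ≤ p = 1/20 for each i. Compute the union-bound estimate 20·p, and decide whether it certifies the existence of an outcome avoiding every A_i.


Union bound: P[∪_{i=1}^{20} A_i] ≤ Σ_i P[A_i] ≤ 20·p = 20·(1/20) = 1.
Numerically: 1 ≈ 1.0000.
Is 1 < 1? NO.
Since the bound 1 is ≥ 1, the union bound is uninformative here; it does NOT by itself certify existence.

20·p = 1 ≈ 1.0000; existence NOT certified by the union bound.


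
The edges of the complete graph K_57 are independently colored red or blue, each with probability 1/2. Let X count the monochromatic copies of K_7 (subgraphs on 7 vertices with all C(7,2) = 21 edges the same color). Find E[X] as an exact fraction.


Let X = Σ_S X_S over the C(57, 7) = 264385836 subsets S of size 7, where X_S = 1 if the K_7 on S is monochromatic.
For a fixed S, the K_7 on S has C(7, 2) = 21 edges. P[all 21 edges red] = (1/2)^21, and likewise for blue, so P[monochromatic] = 2·(1/2)^21 = 2^{1 − 21} = 1/1048576.
By linearity of expectation: E[X] = C(57, 7) · 2^{1 − 21} = 264385836 · 1/1048576 = 66096459/262144.
Numerically: E[X] ≈ 252.13798.

E[X] = C(57,7)·2^(1−C(7,2)) = 66096459/262144 ≈ 252.13798.


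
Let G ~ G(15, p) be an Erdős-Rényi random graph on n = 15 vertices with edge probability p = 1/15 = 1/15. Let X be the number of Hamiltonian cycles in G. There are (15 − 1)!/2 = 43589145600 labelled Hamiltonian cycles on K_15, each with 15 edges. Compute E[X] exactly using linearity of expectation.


K_15 has (15 − 1)!/2 = 43589145600 labelled Hamiltonian cycles.
For each such Hamiltonian cycle H, let X_H = 1 if all 15 edges of H are present in G. Then P[X_H = 1] = p^{15} = (1/15)^{15} = 1/437893890380859375.
Summing the indicators: E[X] = Σ_H E[X_H] = 43589145600 · p^{15} = 43589145600 · 1/437893890380859375 = 7175168/72081298828125.
Numerically: E[X] ≈ 9.954e-08.

E[X] = 43589145600 · (1/15)^{15} = 7175168/72081298828125 ≈ 9.954e-08.


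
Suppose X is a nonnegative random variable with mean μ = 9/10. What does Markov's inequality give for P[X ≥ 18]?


μ = E[X] = 9/10, a = 18.
Markov: P[X ≥ 18] ≤ μ/a = (9/10)/18 = 1/20.
Numerically: ≈ 0.05000.
(Since a = 18 > μ = 0.90000, the bound 1/20 is < 1 and informative.)

P[X ≥ 18] ≤ 1/20 ≈ 0.05000.


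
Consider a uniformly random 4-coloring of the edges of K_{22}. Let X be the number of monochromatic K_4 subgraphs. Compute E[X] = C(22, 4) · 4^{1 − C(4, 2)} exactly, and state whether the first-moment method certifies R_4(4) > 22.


E[X] = C(22, 4) · 4^{1 − 6} = 7315 · 4^{−5} = 7315/1024.
As a reduced fraction: E[X] = 7315/1024 ≈ 7.1436.
Is E[X] < 1? NO.
Since E[X] ≥ 1, the first-moment bound is inconclusive at n = 22; it does NOT by itself certify R_4(4) > 22.

E[X] = 7315/1024 ≈ 7.1436; E[X] ≥ 1; first-moment method inconclusive here.


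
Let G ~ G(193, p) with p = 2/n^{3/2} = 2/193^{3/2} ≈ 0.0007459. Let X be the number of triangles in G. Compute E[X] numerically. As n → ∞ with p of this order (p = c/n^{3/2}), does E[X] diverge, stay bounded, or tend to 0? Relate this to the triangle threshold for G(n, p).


Number of potential triangles: C(193, 3) = 1179616.
Each occurs with probability p³ ≈ (0.0007459)³ ≈ 4.150325e-10.
By linearity: E[X] = C(193, 3)·p³ ≈ 1179616 · 4.150325e-10 ≈ 0.0005.
Since α = 3/2 > 1, p = c/n^{3/2} = o(1/n) is below the triangle threshold p ~ 1/n. Asymptotically E[X] ~ (c³/6)·n^{3(1−α)} = (2³/6)·n^{-1.5} → 0, so by Markov's inequality G has no triangles w.h.p.

E[X] ≈ 0.0005; in regime p = Θ(1/n^{3/2}) E[X] tends to 0 (below the triangle threshold p ~ 1/n).


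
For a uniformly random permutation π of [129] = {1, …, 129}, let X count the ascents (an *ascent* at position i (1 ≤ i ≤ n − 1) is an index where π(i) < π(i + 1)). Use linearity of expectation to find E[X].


Write X = Σ X_I over i = 1, …, 128, with X_I the indicator of one ascent.
There are 128 indicators.
For each fixed i, the pair (π(i), π(i+1)) is a uniformly random ordered pair of distinct values from {1, …, 129}; by symmetry P[π(i) < π(i+1)] = 1/2.
By linearity: E[X] = 128 · (1/2) = (129 − 1) · (1/2) = 64 ≈ 64.0000.

E[X] = 64 = 64.0000.


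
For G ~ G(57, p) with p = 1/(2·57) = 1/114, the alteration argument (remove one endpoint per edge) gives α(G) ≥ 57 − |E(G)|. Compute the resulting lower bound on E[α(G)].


E[|E(G)|] = C(57, 2)·p = 1596 · (1/114) = 14.
E[α(G)] ≥ n − E[|E(G)|] = 57 − 14 = 43.
Numerically: ≈ 43.000.
(This is only a lower bound; the true E[α(G)] may be larger.)

E[α(G)] ≥ 43 ≈ 43.000.


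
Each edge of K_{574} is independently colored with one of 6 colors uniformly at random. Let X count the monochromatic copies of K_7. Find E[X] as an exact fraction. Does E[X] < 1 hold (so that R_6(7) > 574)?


E[X] = C(574, 7) · 6^{1 − 21} = 3926481655188664 · 6^{−20} = 3926481655188664/3656158440062976.
As a reduced fraction: E[X] = 490810206898583/457019805007872 ≈ 1.073936.
Is E[X] < 1? NO.
Since E[X] ≥ 1, the first-moment bound is inconclusive at n = 574; it does NOT by itself certify R_6(7) > 574.

E[X] = 490810206898583/457019805007872 ≈ 1.073936; E[X] ≥ 1; first-moment method inconclusive here.


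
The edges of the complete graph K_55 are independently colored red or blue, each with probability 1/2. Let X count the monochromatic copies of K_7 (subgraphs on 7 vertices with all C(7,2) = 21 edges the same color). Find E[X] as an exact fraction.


Let X = Σ_S X_S over the C(55, 7) = 202927725 subsets S of size 7, where X_S = 1 if the K_7 on S is monochromatic.
For a fixed S, the K_7 on S has C(7, 2) = 21 edges. P[all 21 edges red] = (1/2)^21, and likewise for blue, so P[monochromatic] = 2·(1/2)^21 = 2^{1 − 21} = 1/1048576.
Summing: E[X] = C(55, 7) · 2^{1 − 21} = 202927725 · 1/1048576 = 202927725/1048576.
Numerically: E[X] ≈ 193.52696.

E[X] = C(55,7)·2^(1−C(7,2)) = 202927725/1048576 ≈ 193.52696.


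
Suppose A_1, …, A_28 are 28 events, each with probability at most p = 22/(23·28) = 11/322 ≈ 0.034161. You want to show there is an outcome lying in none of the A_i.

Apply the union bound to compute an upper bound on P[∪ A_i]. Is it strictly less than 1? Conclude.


Union bound: P[∪_{i=1}^{28} A_i] ≤ Σ_i P[A_i] ≤ 28·p = 28·(11/322) = 22/23.
Numerically: 22/23 ≈ 0.956522.
Is 22/23 < 1? YES.
Since P[∪ A_i] ≤ 22/23 < 1, the complement has P[∩ A_i^c] ≥ 1 − 22/23 = 1/23 > 0, so some outcome avoids every A_i.

28·p = 22/23 ≈ 0.956522; existence CERTIFIED by the union bound.


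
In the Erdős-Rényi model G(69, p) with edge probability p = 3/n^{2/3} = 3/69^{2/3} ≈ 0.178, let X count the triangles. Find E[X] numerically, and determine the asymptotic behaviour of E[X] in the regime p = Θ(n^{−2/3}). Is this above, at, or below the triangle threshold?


Number of potential triangles: C(69, 3) = 52394.
Each occurs with probability p³ ≈ (0.178)³ ≈ 5.67108e-03.
By linearity: E[X] = C(69, 3)·p³ ≈ 52394 · 5.67108e-03 ≈ 297.130.
Since α = 2/3 < 1, p = c/n^{2/3} ≫ 1/n is above the triangle threshold p ~ 1/n. Asymptotically E[X] ~ (c³/6)·n^{3(1−α)} = (3³/6)·n^{1} → ∞; triangles are abundant w.h.p.

E[X] ≈ 297.130; in regime p = Θ(1/n^{2/3}) E[X] diverges (above the triangle threshold p ~ 1/n).


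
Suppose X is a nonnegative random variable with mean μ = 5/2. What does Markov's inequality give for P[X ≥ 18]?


μ = E[X] = 5/2, a = 18.
Markov: P[X ≥ 18] ≤ μ/a = (5/2)/18 = 5/36.
Numerically: ≈ 0.13889.
(Since a = 18 > μ = 2.50000, the bound 5/36 is < 1 and informative.)

P[X ≥ 18] ≤ 5/36 ≈ 0.13889.


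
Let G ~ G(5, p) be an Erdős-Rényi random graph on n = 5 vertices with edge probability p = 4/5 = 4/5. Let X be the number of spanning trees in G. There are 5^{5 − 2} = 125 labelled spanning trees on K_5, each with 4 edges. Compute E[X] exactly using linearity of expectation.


K_5 has 5^{5 − 2} = 125 labelled spanning trees.
For each such spanning tree H, let X_H = 1 if all 4 edges of H are present in G. Then P[X_H = 1] = p^{4} = (4/5)^{4} = 256/625.
By linearity: E[X] = Σ_H E[X_H] = 125 · p^{4} = 125 · 256/625 = 256/5.
Numerically: E[X] ≈ 51.2.

E[X] = 125 · (4/5)^{4} = 256/5 ≈ 51.2.


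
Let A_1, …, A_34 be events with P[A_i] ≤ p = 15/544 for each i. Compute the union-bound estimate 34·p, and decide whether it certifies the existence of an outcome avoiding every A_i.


Union bound: P[∪_{i=1}^{34} A_i] ≤ Σ_i P[A_i] ≤ 34·p = 34·(15/544) = 15/16.
Numerically: 15/16 ≈ 0.9375000.
Is 15/16 < 1? YES.
Since P[∪ A_i] ≤ 15/16 < 1, the complement has P[∩ A_i^c] ≥ 1 − 15/16 = 1/16 > 0, so some outcome avoids every A_i.

34·p = 15/16 ≈ 0.9375000; existence CERTIFIED by the union bound.


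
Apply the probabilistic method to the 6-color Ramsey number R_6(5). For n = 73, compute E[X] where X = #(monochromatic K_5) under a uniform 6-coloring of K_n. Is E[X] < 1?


E[X] = C(73, 5) · 6^{1 − 10} = 15020334 · 6^{−9} = 15020334/10077696.
As a reduced fraction: E[X] = 834463/559872 ≈ 1.4904532.
Is E[X] < 1? NO.
Since E[X] ≥ 1, the first-moment bound is inconclusive at n = 73; it does NOT by itself certify R_6(5) > 73.

E[X] = 834463/559872 ≈ 1.4904532; E[X] ≥ 1; first-moment method inconclusive here.


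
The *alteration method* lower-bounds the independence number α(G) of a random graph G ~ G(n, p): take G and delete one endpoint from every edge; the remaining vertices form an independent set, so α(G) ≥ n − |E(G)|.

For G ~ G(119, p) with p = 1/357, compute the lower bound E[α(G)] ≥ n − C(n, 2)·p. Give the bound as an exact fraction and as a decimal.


E[|E(G)|] = C(119, 2)·p = 7021 · (1/357) = 59/3.
E[α(G)] ≥ n − E[|E(G)|] = 119 − 59/3 = 298/3.
Numerically: ≈ 99.33333.
(This is only a lower bound; the true E[α(G)] may be larger.)

E[α(G)] ≥ 298/3 ≈ 99.33333.


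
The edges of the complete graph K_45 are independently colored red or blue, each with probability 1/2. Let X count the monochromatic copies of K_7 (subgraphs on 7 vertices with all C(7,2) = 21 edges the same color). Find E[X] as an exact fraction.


Let X = Σ_S X_S over the C(45, 7) = 45379620 subsets S of size 7, where X_S = 1 if the K_7 on S is monochromatic.
For a fixed S, the K_7 on S has C(7, 2) = 21 edges. P[all 21 edges red] = (1/2)^21, and likewise for blue, so P[monochromatic] = 2·(1/2)^21 = 2^{1 − 21} = 1/1048576.
By linearity of expectation: E[X] = C(45, 7) · 2^{1 − 21} = 45379620 · 1/1048576 = 11344905/262144.
Numerically: E[X] ≈ 43.27738.

E[X] = C(45,7)·2^(1−C(7,2)) = 11344905/262144 ≈ 43.27738.


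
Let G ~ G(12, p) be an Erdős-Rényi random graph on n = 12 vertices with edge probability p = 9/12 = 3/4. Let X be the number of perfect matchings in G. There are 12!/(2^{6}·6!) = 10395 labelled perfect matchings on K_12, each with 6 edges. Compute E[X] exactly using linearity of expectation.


K_12 has 12!/(2^{6}·6!) = 10395 labelled perfect matchings.
For each such perfect matching H, let X_H = 1 if all 6 edges of H are present in G. Then P[X_H = 1] = p^{6} = (3/4)^{6} = 729/4096.
By linearity of expectation: E[X] = Σ_H E[X_H] = 10395 · p^{6} = 10395 · 729/4096 = 7577955/4096.
Numerically: E[X] ≈ 1850.

E[X] = 10395 · (3/4)^{6} = 7577955/4096 ≈ 1850.


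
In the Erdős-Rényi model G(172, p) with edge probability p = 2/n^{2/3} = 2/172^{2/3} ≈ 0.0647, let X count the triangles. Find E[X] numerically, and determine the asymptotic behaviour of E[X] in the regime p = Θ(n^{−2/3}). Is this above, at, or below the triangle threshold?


Number of potential triangles: C(172, 3) = 833340.
Each occurs with probability p³ ≈ (0.0647)³ ≈ 2.70416e-04.
By linearity: E[X] = C(172, 3)·p³ ≈ 833340 · 2.70416e-04 ≈ 225.349.
Since α = 2/3 < 1, p = c/n^{2/3} ≫ 1/n is above the triangle threshold p ~ 1/n. Asymptotically E[X] ~ (c³/6)·n^{3(1−α)} = (2³/6)·n^{1} → ∞; triangles are abundant w.h.p.

E[X] ≈ 225.349; in regime p = Θ(1/n^{2/3}) E[X] diverges (above the triangle threshold p ~ 1/n).


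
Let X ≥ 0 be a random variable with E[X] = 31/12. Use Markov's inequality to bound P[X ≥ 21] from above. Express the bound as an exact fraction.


μ = E[X] = 31/12, a = 21.
Markov: P[X ≥ 21] ≤ μ/a = (31/12)/21 = 31/252.
Numerically: ≈ 0.1230.
(Since a = 21 > μ = 2.5833, the bound 31/252 is < 1 and informative.)

P[X ≥ 21] ≤ 31/252 ≈ 0.1230.


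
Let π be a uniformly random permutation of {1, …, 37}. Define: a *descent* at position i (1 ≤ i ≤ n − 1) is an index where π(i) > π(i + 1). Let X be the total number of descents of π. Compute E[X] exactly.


Write X = Σ X_I over i = 1, …, 36, with X_I the indicator of one descent.
There are 36 indicators.
For each fixed i, the pair (π(i), π(i+1)) is a uniformly random ordered pair of distinct values from {1, …, 37}; by symmetry P[π(i) > π(i+1)] = 1/2.
By linearity: E[X] = 36 · (1/2) = (37 − 1) · (1/2) = 18 ≈ 18.00000.

E[X] = 18 = 18.00000.


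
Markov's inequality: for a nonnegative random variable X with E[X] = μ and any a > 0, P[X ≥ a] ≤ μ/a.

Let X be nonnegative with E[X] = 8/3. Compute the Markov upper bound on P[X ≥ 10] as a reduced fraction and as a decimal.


μ = E[X] = 8/3, a = 10.
Markov: P[X ≥ 10] ≤ μ/a = (8/3)/10 = 4/15.
Numerically: ≈ 0.26667.
(Since a = 10 > μ = 2.66667, the bound 4/15 is < 1 and informative.)

P[X ≥ 10] ≤ 4/15 ≈ 0.26667.


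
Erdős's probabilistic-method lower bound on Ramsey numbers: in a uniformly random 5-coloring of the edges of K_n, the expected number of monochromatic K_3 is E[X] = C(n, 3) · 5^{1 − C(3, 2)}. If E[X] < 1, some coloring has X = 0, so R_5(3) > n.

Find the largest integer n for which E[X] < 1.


We need C(n, 3) · 5^{1 − 3} < 1, i.e. C(n, 3) < 5^{3 − 1} = 25.
Check values of n near the boundary:
  n = 3: C(3, 3) = 1; 1 < 25? YES
  n = 4: C(4, 3) = 4; 4 < 25? YES
  n = 5: C(5, 3) = 10; 10 < 25? YES
  n = 6: C(6, 3) = 20; 20 < 25? YES
  n = 7: C(7, 3) = 35; 35 < 25? NO
The largest n with C(n, 3) < 25 is n = 6 (where E[X] = 4/5 ≈ 0.8000000). Hence R_5(3) > 6, i.e. R_5(3) ≥ 7.

Largest n = 6; hence R_5(3) > 6.


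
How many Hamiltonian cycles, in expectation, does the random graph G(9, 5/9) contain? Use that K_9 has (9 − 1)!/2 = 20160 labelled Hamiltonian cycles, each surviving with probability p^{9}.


K_9 has (9 − 1)!/2 = 20160 labelled Hamiltonian cycles.
For each such Hamiltonian cycle H, let X_H = 1 if all 9 edges of H are present in G. Then P[X_H = 1] = p^{9} = (5/9)^{9} = 1953125/387420489.
By linearity: E[X] = Σ_H E[X_H] = 20160 · p^{9} = 20160 · 1953125/387420489 = 4375000000/43046721.
Numerically: E[X] ≈ 101.634.

E[X] = 20160 · (5/9)^{9} = 4375000000/43046721 ≈ 101.634.


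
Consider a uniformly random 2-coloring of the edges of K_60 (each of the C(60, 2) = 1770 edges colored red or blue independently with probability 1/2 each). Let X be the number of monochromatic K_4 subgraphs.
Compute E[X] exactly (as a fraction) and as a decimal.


Let X = Σ_S X_S over the C(60, 4) = 487635 subsets S of size 4, where X_S = 1 if the K_4 on S is monochromatic.
For a fixed S, the K_4 on S has C(4, 2) = 6 edges. P[all 6 edges red] = (1/2)^6, and likewise for blue, so P[monochromatic] = 2·(1/2)^6 = 2^{1 − 6} = 1/32.
Summing: E[X] = C(60, 4) · 2^{1 − 6} = 487635 · 1/32 = 487635/32.
Numerically: E[X] ≈ 15238.5938.

E[X] = C(60,4)·2^(1−C(4,2)) = 487635/32 ≈ 15238.5938.


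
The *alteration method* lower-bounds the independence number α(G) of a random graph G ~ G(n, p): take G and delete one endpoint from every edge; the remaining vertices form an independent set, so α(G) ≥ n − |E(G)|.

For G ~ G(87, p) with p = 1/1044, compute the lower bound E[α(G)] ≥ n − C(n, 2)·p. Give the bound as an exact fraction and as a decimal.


E[|E(G)|] = C(87, 2)·p = 3741 · (1/1044) = 43/12.
E[α(G)] ≥ n − E[|E(G)|] = 87 − 43/12 = 1001/12.
Numerically: ≈ 83.4167.
(This is only a lower bound; the true E[α(G)] may be larger.)

E[α(G)] ≥ 1001/12 ≈ 83.4167.


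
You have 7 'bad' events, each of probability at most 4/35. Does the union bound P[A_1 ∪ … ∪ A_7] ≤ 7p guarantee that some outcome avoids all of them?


Union bound: P[∪_{i=1}^{7} A_i] ≤ Σ_i P[A_i] ≤ 7·p = 7·(4/35) = 4/5.
Numerically: 4/5 ≈ 0.8000.
Is 4/5 < 1? YES.
Since P[∪ A_i] ≤ 4/5 < 1, the complement has P[∩ A_i^c] ≥ 1 − 4/5 = 1/5 > 0, so some outcome avoids every A_i.

7·p = 4/5 ≈ 0.8000; existence CERTIFIED by the union bound.


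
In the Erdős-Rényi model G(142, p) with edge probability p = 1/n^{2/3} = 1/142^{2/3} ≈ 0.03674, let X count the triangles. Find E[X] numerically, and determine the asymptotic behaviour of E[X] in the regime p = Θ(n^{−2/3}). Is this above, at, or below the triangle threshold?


Number of potential triangles: C(142, 3) = 467180.
Each occurs with probability p³ ≈ (0.03674)³ ≈ 4.959333e-05.
By linearity: E[X] = C(142, 3)·p³ ≈ 467180 · 4.959333e-05 ≈ 23.1690.
Since α = 2/3 < 1, p = c/n^{2/3} ≫ 1/n is above the triangle threshold p ~ 1/n. Asymptotically E[X] ~ (c³/6)·n^{3(1−α)} = (1³/6)·n^{1} → ∞; triangles are abundant w.h.p.

E[X] ≈ 23.1690; in regime p = Θ(1/n^{2/3}) E[X] diverges (above the triangle threshold p ~ 1/n).


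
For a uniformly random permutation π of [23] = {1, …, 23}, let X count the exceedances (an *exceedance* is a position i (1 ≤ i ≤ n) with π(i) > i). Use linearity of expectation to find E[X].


Write X = Σ_{i=1}^{23} X_i, where X_i = 1_{π(i) > i}.
For each fixed i, π(i) is uniform over {1, …, 23} (marginal of a uniform permutation), so P[π(i) > i] = (n − i)/n. Summing: Σ_{i=1}^{23} (n − i)/n = (0 + 1 + … + 22)/23 = 23(23 − 1)/(2·23) = (23 − 1)/2.
Hence E[X] = Σ_{i=1}^{23} (23 − i)/23 = 11 ≈ 11.000000.

E[X] = 11 = 11.000000.


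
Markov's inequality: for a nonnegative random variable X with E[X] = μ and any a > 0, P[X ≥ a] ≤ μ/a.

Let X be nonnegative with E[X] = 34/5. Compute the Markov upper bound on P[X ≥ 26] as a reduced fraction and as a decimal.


μ = E[X] = 34/5, a = 26.
Markov: P[X ≥ 26] ≤ μ/a = (34/5)/26 = 17/65.
Numerically: ≈ 0.262.
(Since a = 26 > μ = 6.800, the bound 17/65 is < 1 and informative.)

P[X ≥ 26] ≤ 17/65 ≈ 0.262.


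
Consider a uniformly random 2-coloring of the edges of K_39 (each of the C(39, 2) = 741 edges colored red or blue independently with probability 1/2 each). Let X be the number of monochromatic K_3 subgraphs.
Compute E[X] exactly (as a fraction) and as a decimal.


Let X = Σ_S X_S over the C(39, 3) = 9139 subsets S of size 3, where X_S = 1 if the K_3 on S is monochromatic.
For a fixed S, the K_3 on S has C(3, 2) = 3 edges. P[all 3 edges red] = (1/2)^3, and likewise for blue, so P[monochromatic] = 2·(1/2)^3 = 2^{1 − 3} = 1/4.
Summing: E[X] = C(39, 3) · 2^{1 − 3} = 9139 · 1/4 = 9139/4.
Numerically: E[X] ≈ 2284.750.

E[X] = C(39,3)·2^(1−C(3,2)) = 9139/4 ≈ 2284.750.
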